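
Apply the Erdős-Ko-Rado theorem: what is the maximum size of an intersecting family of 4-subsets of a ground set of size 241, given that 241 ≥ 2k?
max |F| = C(240, 3) = 2275280

The Erdős-Ko-Rado theorem states: for n ≥ 2k, an intersecting family of k-subsets of an n-element set has size at most C(n − 1, k − 1), with equality for 'star' families {A ⊆ [n] : |A| = k, i ∈ A} (fix an element i). For n = 241, k = 4: C(240, 3) = 2275280.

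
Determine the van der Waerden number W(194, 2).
W(194, 2) = 194 + 1 = 195

A 2-term AP is any pair of integers, so a monochromatic 2-AP exists iff some colour is used at least twice. With 194 colours, the colouring i ↦ i on {1, ..., 194} uses each colour once, avoiding any monochromatic pair, so W(194, 2) > 194. For {1, ..., 195}, pigeonhole forces two integers of the same colour, which form a monochromatic 2-AP. Hence W(194, 2) = 195.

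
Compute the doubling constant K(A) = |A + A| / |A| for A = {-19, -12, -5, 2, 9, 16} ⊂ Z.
K = |A + A| / |A| = 11/6

Enumerate A + A = {a + b : a, b ∈ A}. With |A| = 6, there are |A|^2 = 36 ordered sum pairs; collecting distinct values, A + A = {-38, -31, -24, -17, -10, -3, 4, 11, 18, 25, 32}, so |A + A| = 11. Thus K = 11/6. Here |A + A| = 2|A| − 1 = 11, the minimum possible — so K = 11/6 is minimal, which holds iff A is an arithmetic progression.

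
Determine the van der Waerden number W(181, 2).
W(181, 2) = 181 + 1 = 182

A 2-term AP is any pair of integers, so a monochromatic 2-AP exists iff some colour is used at least twice. With 181 colours, the colouring i ↦ i on {1, ..., 181} uses each colour once, avoiding any monochromatic pair, so W(181, 2) > 181. For {1, ..., 182}, pigeonhole forces two integers of the same colour, which form a monochromatic 2-AP. Hence W(181, 2) = 182.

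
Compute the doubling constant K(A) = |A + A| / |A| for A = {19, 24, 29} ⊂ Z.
K = |A + A| / |A| = 5/3

Enumerate A + A = {a + b : a, b ∈ A}. With |A| = 3, there are |A|^2 = 9 ordered sum pairs; collecting distinct values, A + A = {38, 43, 48, 53, 58}, so |A + A| = 5. Thus K = 5/3. Here |A + A| = 2|A| − 1 = 5, the minimum possible — so K = 5/3 is minimal, which holds iff A is an arithmetic progression.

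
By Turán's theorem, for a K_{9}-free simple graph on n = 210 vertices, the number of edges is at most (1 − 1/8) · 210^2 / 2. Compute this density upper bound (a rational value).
Turán density bound = (7/8) · 210^2/2 = 77175/4 ≈ 19293.75

Turán's theorem: ex(n, K_{r+1}) is achieved by the complete r-partite Turán graph T(n, r) with parts as balanced as possible, and is at most (1 − 1/r) · n^2/2. For r = 8, n = 210: the density bound is (7/8) · 44100/2 = 77175/4 ≈ 19293.75. The integer-valued extremum is e(T(210, 8)) = 19293, which is strictly less than the density bound 77175/4 since 8 ∤ 210 (the parts of T(210, 8) cannot all be equal).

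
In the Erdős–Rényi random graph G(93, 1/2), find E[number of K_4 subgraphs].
E[# K_4] = C(93, 4) · (1/2)^C(4, 2) = 2919735 / 2^6 = 45620.859375

For each 4-subset S of vertices (there are C(93, 4) = 2919735 such S), let X_S = 1 if S induces a K_4 (all C(4, 2) = 6 edges present). Then P(X_S = 1) = (1/2)^6 = 1/64. By linearity of expectation, E[# K_4] = C(93, 4) · (1/2)^6 = 2919735 / 64 = 45620.859375.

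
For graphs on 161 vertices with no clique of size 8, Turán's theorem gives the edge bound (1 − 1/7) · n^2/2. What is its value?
Turán density bound = (6/7) · 161^2/2 = 11109

Turán's theorem: ex(n, K_{r+1}) is achieved by the complete r-partite Turán graph T(n, r) with parts as balanced as possible, and is at most (1 − 1/r) · n^2/2. For r = 7, n = 161: the density bound is (6/7) · 25921/2 = 11109. Since 7 ∣ 161, the Turán graph T(161, 7) has parts of equal size 23, and its edge count e(T(161, 7)) = 11109 attains the density bound exactly.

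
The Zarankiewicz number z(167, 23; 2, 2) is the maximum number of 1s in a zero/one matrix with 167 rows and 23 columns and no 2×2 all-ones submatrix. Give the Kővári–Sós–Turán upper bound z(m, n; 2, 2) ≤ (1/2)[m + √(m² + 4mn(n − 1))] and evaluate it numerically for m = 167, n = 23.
z(167, 23; 2, 2) ≤ (1/2)[167 + √(167² + 4·167·23·22)] = (1/2)[167 + √365897] = 385.9471

Kővári–Sós–Turán: let r_1, ..., r_167 be the row sums and z = Σ r_i the total number of 1s. Each pair of columns can share at most one row with both entries 1 (else a 2×2 all-ones block appears), so Σ_i C(r_i, 2) ≤ C(23, 2) = 253. By convexity Σ_i C(r_i, 2) ≥ 167·C(z/167, 2) = z(z − 167)/(2·167), giving z² − 167z − 167·23·22 ≤ 0 and hence z ≤ (1/2)[167 + √(27889 + 4·84502)] = (1/2)[167 + √365897] ≈ (1/2)(167 + 604.8942) = 385.9471.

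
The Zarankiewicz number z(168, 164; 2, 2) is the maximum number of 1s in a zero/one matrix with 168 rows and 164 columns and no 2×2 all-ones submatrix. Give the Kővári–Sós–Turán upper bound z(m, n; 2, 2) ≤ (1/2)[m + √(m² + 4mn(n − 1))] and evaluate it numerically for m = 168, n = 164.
z(168, 164; 2, 2) ≤ (1/2)[168 + √(168² + 4·168·164·163)] = (1/2)[168 + √17992128] = 2204.8564

Kővári–Sós–Turán: let r_1, ..., r_168 be the row sums and z = Σ r_i the total number of 1s. Each pair of columns can share at most one row with both entries 1 (else a 2×2 all-ones block appears), so Σ_i C(r_i, 2) ≤ C(164, 2) = 13366. By convexity Σ_i C(r_i, 2) ≥ 168·C(z/168, 2) = z(z − 168)/(2·168), giving z² − 168z − 168·164·163 ≤ 0 and hence z ≤ (1/2)[168 + √(28224 + 4·4490976)] = (1/2)[168 + √17992128] ≈ (1/2)(168 + 4241.7129) = 2204.8564.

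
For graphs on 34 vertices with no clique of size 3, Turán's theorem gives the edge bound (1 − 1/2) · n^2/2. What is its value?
Turán density bound = (1/2) · 34^2/2 = 289

Turán's theorem: ex(n, K_{r+1}) is achieved by the complete r-partite Turán graph T(n, r) with parts as balanced as possible, and is at most (1 − 1/r) · n^2/2. For r = 2, n = 34: the density bound is (1/2) · 1156/2 = 289. Since 2 ∣ 34, the Turán graph T(34, 2) has parts of equal size 17, and its edge count e(T(34, 2)) = 289 attains the density bound exactly.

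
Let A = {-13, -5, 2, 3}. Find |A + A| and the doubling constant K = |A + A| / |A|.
K = |A + A| / |A| = 9/4

Enumerate A + A = {a + b : a, b ∈ A}. With |A| = 4, there are |A|^2 = 16 ordered sum pairs; collecting distinct values, A + A = {-26, -18, -11, -10, -3, -2, 4, 5, 6}, so |A + A| = 9. Thus K = 9/4. For comparison, the minimum possible |A + A| over all 4-element sets is 2·4 − 1 = 7 (so min K = 7/4), attained only by arithmetic progressions.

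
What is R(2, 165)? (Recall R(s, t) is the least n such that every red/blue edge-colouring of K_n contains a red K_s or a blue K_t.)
R(2, 165) = 165

R(2, k) = k for all k ≥ 2: in a 2-colouring of K_k, either some edge is red (a red K_2) or all edges are blue (a blue K_k). And K_{164} coloured all-blue has no blue K_165, so R(2, 165) > 164. Hence R(2, 165) = 165.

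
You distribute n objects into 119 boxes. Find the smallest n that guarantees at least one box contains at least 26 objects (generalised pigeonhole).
n = (26 − 1)·119 + 1 = 2976

By the generalised pigeonhole principle, to guarantee some box contains ≥ r objects we need more than (r − 1) · k objects total. Threshold: n = (r − 1) · k + 1. With r = 26 and k = 119: n = 25 · 119 + 1 = 2975 + 1 = 2976. For n = 2975 = 25 · 119, we can put exactly 25 objects in every box, avoiding 26 in any single one — so 2976 is tight.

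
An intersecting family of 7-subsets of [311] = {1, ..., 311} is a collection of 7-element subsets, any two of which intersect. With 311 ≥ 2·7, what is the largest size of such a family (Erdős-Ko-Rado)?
max |F| = C(310, 6) = 1174080931485

Erdős-Ko-Rado (1961): when n ≥ 2k, max |F| = C(n−1, k−1). The bound is attained by the star {A : i ∈ A} for any fixed i ∈ [n]. Here C(311−1, 7−1) = C(310, 6) = 1174080931485.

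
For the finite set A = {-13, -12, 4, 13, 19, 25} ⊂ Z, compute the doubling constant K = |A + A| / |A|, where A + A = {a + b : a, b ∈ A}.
K = |A + A| / |A| = 20/6 = 10/3

Enumerate A + A = {a + b : a, b ∈ A}. With |A| = 6, there are |A|^2 = 36 ordered sum pairs; collecting distinct values, A + A = {-26, -25, -24, -9, -8, 0, 1, 6, 7, 8, 12, 13, 17, 23, 26, 29, 32, 38, 44, 50}, so |A + A| = 20. Thus K = 20/6 = 10/3. For comparison, the minimum possible |A + A| over all 6-element sets is 2·6 − 1 = 11 (so min K = 11/6), attained only by arithmetic progressions.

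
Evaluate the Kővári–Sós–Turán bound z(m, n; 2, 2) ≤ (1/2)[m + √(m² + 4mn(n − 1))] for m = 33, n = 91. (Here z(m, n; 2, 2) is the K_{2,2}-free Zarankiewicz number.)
z(33, 91; 2, 2) ≤ (1/2)[33 + √(33² + 4·33·91·90)] = (1/2)[33 + √1082169] = 536.6368

Kővári–Sós–Turán: let r_1, ..., r_33 be the row sums and z = Σ r_i the total number of 1s. Each pair of columns can share at most one row with both entries 1 (else a 2×2 all-ones block appears), so Σ_i C(r_i, 2) ≤ C(91, 2) = 4095. By convexity Σ_i C(r_i, 2) ≥ 33·C(z/33, 2) = z(z − 33)/(2·33), giving z² − 33z − 33·91·90 ≤ 0 and hence z ≤ (1/2)[33 + √(1089 + 4·270270)] = (1/2)[33 + √1082169] ≈ (1/2)(33 + 1040.2735) = 536.6368.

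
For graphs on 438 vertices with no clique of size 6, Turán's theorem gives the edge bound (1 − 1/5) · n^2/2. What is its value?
Turán density bound = (4/5) · 438^2/2 = 383688/5 ≈ 76737.6

Turán's theorem: ex(n, K_{r+1}) is achieved by the complete r-partite Turán graph T(n, r) with parts as balanced as possible, and is at most (1 − 1/r) · n^2/2. For r = 5, n = 438: the density bound is (4/5) · 191844/2 = 383688/5 ≈ 76737.6. The integer-valued extremum is e(T(438, 5)) = 76737, which is strictly less than the density bound 383688/5 since 5 ∤ 438 (the parts of T(438, 5) cannot all be equal).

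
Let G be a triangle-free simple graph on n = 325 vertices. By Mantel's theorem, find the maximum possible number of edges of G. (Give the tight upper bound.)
ex(325, K_3) = ⌊325^2/4⌋ = 26406

Mantel (1907): a triangle-free graph on n vertices has at most ⌊n^2/4⌋ edges, with equality for the complete bipartite graph K_{⌊n/2⌋, ⌈n/2⌉}. For n = 325: ⌊325^2/4⌋ = ⌊105625/4⌋ = 26406. The extremal graph is K_{162, 163}, which has 162·163 = 26406 edges.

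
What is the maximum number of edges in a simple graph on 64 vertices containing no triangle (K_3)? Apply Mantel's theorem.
ex(64, K_3) = ⌊64^2/4⌋ = 1024

Mantel (1907): a triangle-free graph on n vertices has at most ⌊n^2/4⌋ edges, with equality for the complete bipartite graph K_{⌊n/2⌋, ⌈n/2⌉}. For n = 64: ⌊64^2/4⌋ = ⌊4096/4⌋ = 1024. The extremal graph is K_{32, 32}, which has 32·32 = 1024 edges.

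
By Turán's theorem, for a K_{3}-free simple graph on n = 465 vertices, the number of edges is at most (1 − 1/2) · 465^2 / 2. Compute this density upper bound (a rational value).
Turán density bound = (1/2) · 465^2/2 = 216225/4 ≈ 54056.25

Turán's theorem: ex(n, K_{r+1}) is achieved by the complete r-partite Turán graph T(n, r) with parts as balanced as possible, and is at most (1 − 1/r) · n^2/2. For r = 2, n = 465: the density bound is (1/2) · 216225/2 = 216225/4 ≈ 54056.25. The integer-valued extremum is e(T(465, 2)) = 54056, which is strictly less than the density bound 216225/4 since 2 ∤ 465 (the parts of T(465, 2) cannot all be equal).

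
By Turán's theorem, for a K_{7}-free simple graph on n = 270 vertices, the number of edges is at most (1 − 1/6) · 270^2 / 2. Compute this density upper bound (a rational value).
Turán density bound = (5/6) · 270^2/2 = 30375

Turán's theorem: ex(n, K_{r+1}) is achieved by the complete r-partite Turán graph T(n, r) with parts as balanced as possible, and is at most (1 − 1/r) · n^2/2. For r = 6, n = 270: the density bound is (5/6) · 72900/2 = 30375. Since 6 ∣ 270, the Turán graph T(270, 6) has parts of equal size 45, and its edge count e(T(270, 6)) = 30375 attains the density bound exactly.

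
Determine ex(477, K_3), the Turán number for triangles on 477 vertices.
ex(477, K_3) = ⌊477^2/4⌋ = 56882

Mantel (1907): a triangle-free graph on n vertices has at most ⌊n^2/4⌋ edges, with equality for the complete bipartite graph K_{⌊n/2⌋, ⌈n/2⌉}. For n = 477: ⌊477^2/4⌋ = ⌊227529/4⌋ = 56882. The extremal graph is K_{238, 239}, which has 238·239 = 56882 edges.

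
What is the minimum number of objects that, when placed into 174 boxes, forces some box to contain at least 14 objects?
n = (14 − 1)·174 + 1 = 2263

By the generalised pigeonhole principle, to guarantee some box contains ≥ r objects we need more than (r − 1) · k objects total. Threshold: n = (r − 1) · k + 1. With r = 14 and k = 174: n = 13 · 174 + 1 = 2262 + 1 = 2263. For n = 2262 = 13 · 174, we can put exactly 13 objects in every box, avoiding 14 in any single one — so 2263 is tight.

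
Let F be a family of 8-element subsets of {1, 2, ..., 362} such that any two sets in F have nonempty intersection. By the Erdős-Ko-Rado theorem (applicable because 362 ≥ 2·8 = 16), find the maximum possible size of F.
max |F| = C(361, 7) = 149521349668980

Erdős-Ko-Rado (1961): when n ≥ 2k, max |F| = C(n−1, k−1). The bound is attained by the star {A : i ∈ A} for any fixed i ∈ [n]. Here C(362−1, 8−1) = C(361, 7) = 149521349668980.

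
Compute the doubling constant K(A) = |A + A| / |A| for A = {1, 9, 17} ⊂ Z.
K = |A + A| / |A| = 5/3

Enumerate A + A = {a + b : a, b ∈ A}. With |A| = 3, there are |A|^2 = 9 ordered sum pairs; collecting distinct values, A + A = {2, 10, 18, 26, 34}, so |A + A| = 5. Thus K = 5/3. Here |A + A| = 2|A| − 1 = 5, the minimum possible — so K = 5/3 is minimal, which holds iff A is an arithmetic progression.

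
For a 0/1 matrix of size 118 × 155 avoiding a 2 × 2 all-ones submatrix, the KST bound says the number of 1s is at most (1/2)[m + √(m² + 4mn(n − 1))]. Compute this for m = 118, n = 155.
z(118, 155; 2, 2) ≤ (1/2)[118 + √(118² + 4·118·155·154)] = (1/2)[118 + √11280564] = 1738.3275

Kővári–Sós–Turán: let r_1, ..., r_118 be the row sums and z = Σ r_i the total number of 1s. Each pair of columns can share at most one row with both entries 1 (else a 2×2 all-ones block appears), so Σ_i C(r_i, 2) ≤ C(155, 2) = 11935. By convexity Σ_i C(r_i, 2) ≥ 118·C(z/118, 2) = z(z − 118)/(2·118), giving z² − 118z − 118·155·154 ≤ 0 and hence z ≤ (1/2)[118 + √(13924 + 4·2816660)] = (1/2)[118 + √11280564] ≈ (1/2)(118 + 3358.6551) = 1738.3275.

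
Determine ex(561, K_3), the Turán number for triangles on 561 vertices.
ex(561, K_3) = ⌊561^2/4⌋ = 78680

Mantel (1907): a triangle-free graph on n vertices has at most ⌊n^2/4⌋ edges, with equality for the complete bipartite graph K_{⌊n/2⌋, ⌈n/2⌉}. For n = 561: ⌊561^2/4⌋ = ⌊314721/4⌋ = 78680. The extremal graph is K_{280, 281}, which has 280·281 = 78680 edges.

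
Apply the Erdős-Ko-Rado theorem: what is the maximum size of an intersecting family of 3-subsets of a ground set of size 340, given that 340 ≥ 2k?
max |F| = C(339, 2) = 57291

The Erdős-Ko-Rado theorem states: for n ≥ 2k, an intersecting family of k-subsets of an n-element set has size at most C(n − 1, k − 1), with equality for 'star' families {A ⊆ [n] : |A| = k, i ∈ A} (fix an element i). For n = 340, k = 3: C(339, 2) = 57291.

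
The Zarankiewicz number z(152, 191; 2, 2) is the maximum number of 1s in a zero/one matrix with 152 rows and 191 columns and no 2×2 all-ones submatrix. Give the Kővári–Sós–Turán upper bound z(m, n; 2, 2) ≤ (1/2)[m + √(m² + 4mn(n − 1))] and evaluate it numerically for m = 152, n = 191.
z(152, 191; 2, 2) ≤ (1/2)[152 + √(152² + 4·152·191·190)] = (1/2)[152 + √22087424] = 2425.863

Kővári–Sós–Turán: let r_1, ..., r_152 be the row sums and z = Σ r_i the total number of 1s. Each pair of columns can share at most one row with both entries 1 (else a 2×2 all-ones block appears), so Σ_i C(r_i, 2) ≤ C(191, 2) = 18145. By convexity Σ_i C(r_i, 2) ≥ 152·C(z/152, 2) = z(z − 152)/(2·152), giving z² − 152z − 152·191·190 ≤ 0 and hence z ≤ (1/2)[152 + √(23104 + 4·5516080)] = (1/2)[152 + √22087424] ≈ (1/2)(152 + 4699.7259) = 2425.863.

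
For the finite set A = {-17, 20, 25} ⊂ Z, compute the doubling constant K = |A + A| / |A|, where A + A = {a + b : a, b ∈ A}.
K = |A + A| / |A| = 6/3 = 2

Enumerate A + A = {a + b : a, b ∈ A}. With |A| = 3, there are |A|^2 = 9 ordered sum pairs; collecting distinct values, A + A = {-34, 3, 8, 40, 45, 50}, so |A + A| = 6. Thus K = 6/3 = 2. For comparison, the minimum possible |A + A| over all 3-element sets is 2·3 − 1 = 5 (so min K = 5/3), attained only by arithmetic progressions.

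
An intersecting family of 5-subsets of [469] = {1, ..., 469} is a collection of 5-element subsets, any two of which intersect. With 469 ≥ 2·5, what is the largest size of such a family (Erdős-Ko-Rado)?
max |F| = C(468, 4) = 1973287485

Erdős-Ko-Rado (1961): when n ≥ 2k, max |F| = C(n−1, k−1). The bound is attained by the star {A : i ∈ A} for any fixed i ∈ [n]. Here C(469−1, 5−1) = C(468, 4) = 1973287485.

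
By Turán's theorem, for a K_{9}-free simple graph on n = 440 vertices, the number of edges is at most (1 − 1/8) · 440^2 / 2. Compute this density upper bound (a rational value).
Turán density bound = (7/8) · 440^2/2 = 84700

Turán's theorem: ex(n, K_{r+1}) is achieved by the complete r-partite Turán graph T(n, r) with parts as balanced as possible, and is at most (1 − 1/r) · n^2/2. For r = 8, n = 440: the density bound is (7/8) · 193600/2 = 84700. Since 8 ∣ 440, the Turán graph T(440, 8) has parts of equal size 55, and its edge count e(T(440, 8)) = 84700 attains the density bound exactly.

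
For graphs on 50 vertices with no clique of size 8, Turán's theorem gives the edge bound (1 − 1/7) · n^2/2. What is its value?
Turán density bound = (6/7) · 50^2/2 = 7500/7 ≈ 1071.4286

Turán's theorem: ex(n, K_{r+1}) is achieved by the complete r-partite Turán graph T(n, r) with parts as balanced as possible, and is at most (1 − 1/r) · n^2/2. For r = 7, n = 50: the density bound is (6/7) · 2500/2 = 7500/7 ≈ 1071.4286. The integer-valued extremum is e(T(50, 7)) = 1071, which is strictly less than the density bound 7500/7 since 7 ∤ 50 (the parts of T(50, 7) cannot all be equal).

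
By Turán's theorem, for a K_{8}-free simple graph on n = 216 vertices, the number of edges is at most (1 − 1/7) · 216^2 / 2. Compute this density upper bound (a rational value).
Turán density bound = (6/7) · 216^2/2 = 139968/7 ≈ 19995.4286

Turán's theorem: ex(n, K_{r+1}) is achieved by the complete r-partite Turán graph T(n, r) with parts as balanced as possible, and is at most (1 − 1/r) · n^2/2. For r = 7, n = 216: the density bound is (6/7) · 46656/2 = 139968/7 ≈ 19995.4286. The integer-valued extremum is e(T(216, 7)) = 19995, which is strictly less than the density bound 139968/7 since 7 ∤ 216 (the parts of T(216, 7) cannot all be equal).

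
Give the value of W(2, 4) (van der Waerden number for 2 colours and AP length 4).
W(2, 4) = 35

W(2, 4) = 35. The lower bound W(2, 4) > 34 comes from an explicit good 2-colouring of [1, 34]; the upper bound W(2, 4) ≤ 35 was verified by exhaustive search over 2-colourings of [1, 35].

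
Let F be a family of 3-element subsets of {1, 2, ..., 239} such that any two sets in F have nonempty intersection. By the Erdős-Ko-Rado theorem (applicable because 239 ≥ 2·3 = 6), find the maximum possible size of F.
max |F| = C(238, 2) = 28203

The Erdős-Ko-Rado theorem states: for n ≥ 2k, an intersecting family of k-subsets of an n-element set has size at most C(n − 1, k − 1), with equality for 'star' families {A ⊆ [n] : |A| = k, i ∈ A} (fix an element i). For n = 239, k = 3: C(238, 2) = 28203.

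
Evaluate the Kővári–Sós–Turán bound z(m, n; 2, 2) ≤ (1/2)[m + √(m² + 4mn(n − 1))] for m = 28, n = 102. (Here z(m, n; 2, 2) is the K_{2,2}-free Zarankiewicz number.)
z(28, 102; 2, 2) ≤ (1/2)[28 + √(28² + 4·28·102·101)] = (1/2)[28 + √1154608] = 551.2634

Kővári–Sós–Turán: let r_1, ..., r_28 be the row sums and z = Σ r_i the total number of 1s. Each pair of columns can share at most one row with both entries 1 (else a 2×2 all-ones block appears), so Σ_i C(r_i, 2) ≤ C(102, 2) = 5151. By convexity Σ_i C(r_i, 2) ≥ 28·C(z/28, 2) = z(z − 28)/(2·28), giving z² − 28z − 28·102·101 ≤ 0 and hence z ≤ (1/2)[28 + √(784 + 4·288456)] = (1/2)[28 + √1154608] ≈ (1/2)(28 + 1074.5269) = 551.2634.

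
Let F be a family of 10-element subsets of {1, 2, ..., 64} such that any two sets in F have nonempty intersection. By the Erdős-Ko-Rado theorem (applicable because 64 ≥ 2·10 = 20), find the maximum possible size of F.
max |F| = C(63, 9) = 23667689815

Erdős-Ko-Rado (1961): when n ≥ 2k, max |F| = C(n−1, k−1). The bound is attained by the star {A : i ∈ A} for any fixed i ∈ [n]. Here C(64−1, 10−1) = C(63, 9) = 23667689815.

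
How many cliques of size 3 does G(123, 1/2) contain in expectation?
E[# K_3] = C(123, 3) · (1/2)^C(3, 2) = 302621 / 2^3 = 37827.625

For each 3-subset S of vertices (there are C(123, 3) = 302621 such S), let X_S = 1 if S induces a K_3 (all C(3, 2) = 3 edges present). Then P(X_S = 1) = (1/2)^3 = 1/8. By linearity of expectation, E[# K_3] = C(123, 3) · (1/2)^3 = 302621 / 8 = 37827.625.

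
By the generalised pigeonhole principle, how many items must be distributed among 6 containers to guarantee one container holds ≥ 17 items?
n = (17 − 1)·6 + 1 = 97

By the generalised pigeonhole principle, to guarantee some box contains ≥ r objects we need more than (r − 1) · k objects total. Threshold: n = (r − 1) · k + 1. With r = 17 and k = 6: n = 16 · 6 + 1 = 96 + 1 = 97. For n = 96 = 16 · 6, we can put exactly 16 objects in every box, avoiding 17 in any single one — so 97 is tight.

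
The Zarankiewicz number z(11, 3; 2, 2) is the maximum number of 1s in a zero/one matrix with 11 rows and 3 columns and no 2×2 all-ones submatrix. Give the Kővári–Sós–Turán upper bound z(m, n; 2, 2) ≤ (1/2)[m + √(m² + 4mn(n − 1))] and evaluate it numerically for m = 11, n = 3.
z(11, 3; 2, 2) ≤ (1/2)[11 + √(11² + 4·11·3·2)] = (1/2)[11 + √385] = 15.3107

Kővári–Sós–Turán: let r_1, ..., r_11 be the row sums and z = Σ r_i the total number of 1s. Each pair of columns can share at most one row with both entries 1 (else a 2×2 all-ones block appears), so Σ_i C(r_i, 2) ≤ C(3, 2) = 3. By convexity Σ_i C(r_i, 2) ≥ 11·C(z/11, 2) = z(z − 11)/(2·11), giving z² − 11z − 11·3·2 ≤ 0 and hence z ≤ (1/2)[11 + √(121 + 4·66)] = (1/2)[11 + √385] ≈ (1/2)(11 + 19.6214) = 15.3107.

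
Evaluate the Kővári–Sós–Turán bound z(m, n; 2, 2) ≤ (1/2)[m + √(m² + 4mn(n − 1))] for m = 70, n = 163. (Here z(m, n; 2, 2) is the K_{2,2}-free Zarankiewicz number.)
z(70, 163; 2, 2) ≤ (1/2)[70 + √(70² + 4·70·163·162)] = (1/2)[70 + √7398580] = 1395.0165

Kővári–Sós–Turán: let r_1, ..., r_70 be the row sums and z = Σ r_i the total number of 1s. Each pair of columns can share at most one row with both entries 1 (else a 2×2 all-ones block appears), so Σ_i C(r_i, 2) ≤ C(163, 2) = 13203. By convexity Σ_i C(r_i, 2) ≥ 70·C(z/70, 2) = z(z − 70)/(2·70), giving z² − 70z − 70·163·162 ≤ 0 and hence z ≤ (1/2)[70 + √(4900 + 4·1848420)] = (1/2)[70 + √7398580] ≈ (1/2)(70 + 2720.0331) = 1395.0165.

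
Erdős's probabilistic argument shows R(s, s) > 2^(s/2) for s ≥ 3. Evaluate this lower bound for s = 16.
2^(16/2) = 256; so R(16, 16) > 256

Colour each edge of K_n uniformly at random with red/blue. The expected number of monochromatic K_16 is C(n, 16) · 2 · 2^(−C(16,2)). If C(n, 16) · 2^(1 − C(16,2)) < 1, then with positive probability no monochromatic K_16 exists, so R(16, 16) > n. The standard estimate C(n, 16) ≤ n^16/16! shows this inequality holds whenever n ≤ 2^(16/2) (since 16! · 2^(C(16,2) − 1) > 2^(16^2/2) ≥ n^16). Hence R(16, 16) > 2^(16/2) = 256.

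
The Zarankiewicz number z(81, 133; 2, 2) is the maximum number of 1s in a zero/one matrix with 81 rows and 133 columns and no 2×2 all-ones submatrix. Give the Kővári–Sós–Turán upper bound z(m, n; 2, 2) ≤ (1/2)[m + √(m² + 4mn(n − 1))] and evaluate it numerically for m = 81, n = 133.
z(81, 133; 2, 2) ≤ (1/2)[81 + √(81² + 4·81·133·132)] = (1/2)[81 + √5694705] = 1233.6791

Kővári–Sós–Turán: let r_1, ..., r_81 be the row sums and z = Σ r_i the total number of 1s. Each pair of columns can share at most one row with both entries 1 (else a 2×2 all-ones block appears), so Σ_i C(r_i, 2) ≤ C(133, 2) = 8778. By convexity Σ_i C(r_i, 2) ≥ 81·C(z/81, 2) = z(z − 81)/(2·81), giving z² − 81z − 81·133·132 ≤ 0 and hence z ≤ (1/2)[81 + √(6561 + 4·1422036)] = (1/2)[81 + √5694705] ≈ (1/2)(81 + 2386.3581) = 1233.6791.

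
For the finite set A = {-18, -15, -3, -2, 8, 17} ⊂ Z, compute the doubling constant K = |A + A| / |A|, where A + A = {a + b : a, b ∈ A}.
K = |A + A| / |A| = 21/6 = 7/2

Enumerate A + A = {a + b : a, b ∈ A}. With |A| = 6, there are |A|^2 = 36 ordered sum pairs; collecting distinct values, A + A = {-36, -33, -30, -21, -20, -18, -17, -10, -7, -6, -5, -4, -1, 2, 5, 6, 14, 15, 16, 25, 34}, so |A + A| = 21. Thus K = 21/6 = 7/2. For comparison, the minimum possible |A + A| over all 6-element sets is 2·6 − 1 = 11 (so min K = 11/6), attained only by arithmetic progressions.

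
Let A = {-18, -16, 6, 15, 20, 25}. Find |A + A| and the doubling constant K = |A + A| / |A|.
K = |A + A| / |A| = 20/6 = 10/3

Enumerate A + A = {a + b : a, b ∈ A}. With |A| = 6, there are |A|^2 = 36 ordered sum pairs; collecting distinct values, A + A = {-36, -34, -32, -12, -10, -3, -1, 2, 4, 7, 9, 12, 21, 26, 30, 31, 35, 40, 45, 50}, so |A + A| = 20. Thus K = 20/6 = 10/3. For comparison, the minimum possible |A + A| over all 6-element sets is 2·6 − 1 = 11 (so min K = 11/6), attained only by arithmetic progressions.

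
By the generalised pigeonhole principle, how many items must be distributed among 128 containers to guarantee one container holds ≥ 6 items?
n = (6 − 1)·128 + 1 = 641

By the generalised pigeonhole principle, to guarantee some box contains ≥ r objects we need more than (r − 1) · k objects total. Threshold: n = (r − 1) · k + 1. With r = 6 and k = 128: n = 5 · 128 + 1 = 640 + 1 = 641. For n = 640 = 5 · 128, we can put exactly 5 objects in every box, avoiding 6 in any single one — so 641 is tight.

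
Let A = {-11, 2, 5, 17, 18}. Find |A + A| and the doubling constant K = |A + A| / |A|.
K = |A + A| / |A| = 14/5

Enumerate A + A = {a + b : a, b ∈ A}. With |A| = 5, there are |A|^2 = 25 ordered sum pairs; collecting distinct values, A + A = {-22, -9, -6, 4, 6, 7, 10, 19, 20, 22, 23, 34, 35, 36}, so |A + A| = 14. Thus K = 14/5. For comparison, the minimum possible |A + A| over all 5-element sets is 2·5 − 1 = 9 (so min K = 9/5), attained only by arithmetic progressions.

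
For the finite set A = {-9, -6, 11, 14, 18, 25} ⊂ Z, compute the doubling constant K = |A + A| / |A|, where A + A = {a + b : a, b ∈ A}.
K = |A + A| / |A| = 19/6

Enumerate A + A = {a + b : a, b ∈ A}. With |A| = 6, there are |A|^2 = 36 ordered sum pairs; collecting distinct values, A + A = {-18, -15, -12, 2, 5, 8, 9, 12, 16, 19, 22, 25, 28, 29, 32, 36, 39, 43, 50}, so |A + A| = 19. Thus K = 19/6. For comparison, the minimum possible |A + A| over all 6-element sets is 2·6 − 1 = 11 (so min K = 11/6), attained only by arithmetic progressions.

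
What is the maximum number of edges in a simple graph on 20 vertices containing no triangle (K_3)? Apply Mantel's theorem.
ex(20, K_3) = ⌊20^2/4⌋ = 100

Mantel (1907): a triangle-free graph on n vertices has at most ⌊n^2/4⌋ edges, with equality for the complete bipartite graph K_{⌊n/2⌋, ⌈n/2⌉}. For n = 20: ⌊20^2/4⌋ = ⌊400/4⌋ = 100. The extremal graph is K_{10, 10}, which has 10·10 = 100 edges.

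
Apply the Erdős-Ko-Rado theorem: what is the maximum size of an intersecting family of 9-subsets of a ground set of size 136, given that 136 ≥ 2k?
max |F| = C(135, 8) = 2214919483920

Erdős-Ko-Rado (1961): when n ≥ 2k, max |F| = C(n−1, k−1). The bound is attained by the star {A : i ∈ A} for any fixed i ∈ [n]. Here C(136−1, 9−1) = C(135, 8) = 2214919483920.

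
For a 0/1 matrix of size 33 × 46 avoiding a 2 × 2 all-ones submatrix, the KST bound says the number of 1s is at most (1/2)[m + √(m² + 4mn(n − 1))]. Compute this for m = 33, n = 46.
z(33, 46; 2, 2) ≤ (1/2)[33 + √(33² + 4·33·46·45)] = (1/2)[33 + √274329] = 278.3821

Kővári–Sós–Turán: let r_1, ..., r_33 be the row sums and z = Σ r_i the total number of 1s. Each pair of columns can share at most one row with both entries 1 (else a 2×2 all-ones block appears), so Σ_i C(r_i, 2) ≤ C(46, 2) = 1035. By convexity Σ_i C(r_i, 2) ≥ 33·C(z/33, 2) = z(z − 33)/(2·33), giving z² − 33z − 33·46·45 ≤ 0 and hence z ≤ (1/2)[33 + √(1089 + 4·68310)] = (1/2)[33 + √274329] ≈ (1/2)(33 + 523.7643) = 278.3821.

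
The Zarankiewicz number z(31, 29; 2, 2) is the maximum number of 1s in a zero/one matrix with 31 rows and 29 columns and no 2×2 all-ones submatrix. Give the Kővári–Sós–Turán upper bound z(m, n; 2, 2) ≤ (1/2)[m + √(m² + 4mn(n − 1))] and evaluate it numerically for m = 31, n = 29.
z(31, 29; 2, 2) ≤ (1/2)[31 + √(31² + 4·31·29·28)] = (1/2)[31 + √101649] = 174.9122

Kővári–Sós–Turán: let r_1, ..., r_31 be the row sums and z = Σ r_i the total number of 1s. Each pair of columns can share at most one row with both entries 1 (else a 2×2 all-ones block appears), so Σ_i C(r_i, 2) ≤ C(29, 2) = 406. By convexity Σ_i C(r_i, 2) ≥ 31·C(z/31, 2) = z(z − 31)/(2·31), giving z² − 31z − 31·29·28 ≤ 0 and hence z ≤ (1/2)[31 + √(961 + 4·25172)] = (1/2)[31 + √101649] ≈ (1/2)(31 + 318.8244) = 174.9122.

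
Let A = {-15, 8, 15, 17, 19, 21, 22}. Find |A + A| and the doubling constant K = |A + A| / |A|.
K = |A + A| / |A| = 24/7

Enumerate A + A = {a + b : a, b ∈ A}. With |A| = 7, there are |A|^2 = 49 ordered sum pairs; collecting distinct values, A + A = {-30, -7, 0, 2, 4, 6, 7, 16, 23, 25, 27, 29, 30, 32, 34, 36, 37, 38, 39, 40, 41, 42, 43, 44}, so |A + A| = 24. Thus K = 24/7. For comparison, the minimum possible |A + A| over all 7-element sets is 2·7 − 1 = 13 (so min K = 13/7), attained only by arithmetic progressions.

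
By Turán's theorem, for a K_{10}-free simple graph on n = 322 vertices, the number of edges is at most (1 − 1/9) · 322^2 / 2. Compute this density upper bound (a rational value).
Turán density bound = (8/9) · 322^2/2 = 414736/9 ≈ 46081.7778

Turán's theorem: ex(n, K_{r+1}) is achieved by the complete r-partite Turán graph T(n, r) with parts as balanced as possible, and is at most (1 − 1/r) · n^2/2. For r = 9, n = 322: the density bound is (8/9) · 103684/2 = 414736/9 ≈ 46081.7778. The integer-valued extremum is e(T(322, 9)) = 46081, which is strictly less than the density bound 414736/9 since 9 ∤ 322 (the parts of T(322, 9) cannot all be equal).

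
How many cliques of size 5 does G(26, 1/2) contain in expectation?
E[# K_5] = C(26, 5) · (1/2)^C(5, 2) = 65780 / 2^10 = 16445/256 ≈ 64.238281

For each 5-subset S of vertices (there are C(26, 5) = 65780 such S), let X_S = 1 if S induces a K_5 (all C(5, 2) = 10 edges present). Then P(X_S = 1) = (1/2)^10 = 1/1024. By linearity of expectation, E[# K_5] = C(26, 5) · (1/2)^10 = 65780 / 1024 = 16445/256 ≈ 64.238281.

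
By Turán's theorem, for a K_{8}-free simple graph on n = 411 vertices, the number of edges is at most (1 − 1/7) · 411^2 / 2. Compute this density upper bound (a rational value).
Turán density bound = (6/7) · 411^2/2 = 506763/7 ≈ 72394.7143

Turán's theorem: ex(n, K_{r+1}) is achieved by the complete r-partite Turán graph T(n, r) with parts as balanced as possible, and is at most (1 − 1/r) · n^2/2. For r = 7, n = 411: the density bound is (6/7) · 168921/2 = 506763/7 ≈ 72394.7143. The integer-valued extremum is e(T(411, 7)) = 72394, which is strictly less than the density bound 506763/7 since 7 ∤ 411 (the parts of T(411, 7) cannot all be equal).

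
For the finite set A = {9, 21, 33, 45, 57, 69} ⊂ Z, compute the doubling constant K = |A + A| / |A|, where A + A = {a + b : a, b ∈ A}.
K = |A + A| / |A| = 11/6

Enumerate A + A = {a + b : a, b ∈ A}. With |A| = 6, there are |A|^2 = 36 ordered sum pairs; collecting distinct values, A + A = {18, 30, 42, 54, 66, 78, 90, 102, 114, 126, 138}, so |A + A| = 11. Thus K = 11/6. Here |A + A| = 2|A| − 1 = 11, the minimum possible — so K = 11/6 is minimal, which holds iff A is an arithmetic progression.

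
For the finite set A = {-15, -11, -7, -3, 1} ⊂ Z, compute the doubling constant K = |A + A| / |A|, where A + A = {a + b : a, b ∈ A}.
K = |A + A| / |A| = 9/5

Enumerate A + A = {a + b : a, b ∈ A}. With |A| = 5, there are |A|^2 = 25 ordered sum pairs; collecting distinct values, A + A = {-30, -26, -22, -18, -14, -10, -6, -2, 2}, so |A + A| = 9. Thus K = 9/5. Here |A + A| = 2|A| − 1 = 9, the minimum possible — so K = 9/5 is minimal, which holds iff A is an arithmetic progression.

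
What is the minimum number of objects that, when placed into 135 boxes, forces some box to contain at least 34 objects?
n = (34 − 1)·135 + 1 = 4456

By the generalised pigeonhole principle, to guarantee some box contains ≥ r objects we need more than (r − 1) · k objects total. Threshold: n = (r − 1) · k + 1. With r = 34 and k = 135: n = 33 · 135 + 1 = 4455 + 1 = 4456. For n = 4455 = 33 · 135, we can put exactly 33 objects in every box, avoiding 34 in any single one — so 4456 is tight.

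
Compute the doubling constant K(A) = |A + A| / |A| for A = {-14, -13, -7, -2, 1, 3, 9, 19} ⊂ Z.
K = |A + A| / |A| = 31/8

Enumerate A + A = {a + b : a, b ∈ A}. With |A| = 8, there are |A|^2 = 64 ordered sum pairs; collecting distinct values, A + A = {-28, -27, -26, -21, -20, -16, -15, -14, -13, -12, -11, -10, -9, -6, -5, -4, -1, 1, 2, 4, 5, 6, 7, 10, 12, 17, 18, 20, 22, 28, 38}, so |A + A| = 31. Thus K = 31/8. For comparison, the minimum possible |A + A| over all 8-element sets is 2·8 − 1 = 15 (so min K = 15/8), attained only by arithmetic progressions.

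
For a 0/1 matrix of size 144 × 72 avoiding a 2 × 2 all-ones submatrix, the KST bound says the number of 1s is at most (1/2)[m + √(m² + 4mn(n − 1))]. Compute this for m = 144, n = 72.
z(144, 72; 2, 2) ≤ (1/2)[144 + √(144² + 4·144·72·71)] = (1/2)[144 + √2965248] = 932.9948

Kővári–Sós–Turán: let r_1, ..., r_144 be the row sums and z = Σ r_i the total number of 1s. Each pair of columns can share at most one row with both entries 1 (else a 2×2 all-ones block appears), so Σ_i C(r_i, 2) ≤ C(72, 2) = 2556. By convexity Σ_i C(r_i, 2) ≥ 144·C(z/144, 2) = z(z − 144)/(2·144), giving z² − 144z − 144·72·71 ≤ 0 and hence z ≤ (1/2)[144 + √(20736 + 4·736128)] = (1/2)[144 + √2965248] ≈ (1/2)(144 + 1721.9895) = 932.9948.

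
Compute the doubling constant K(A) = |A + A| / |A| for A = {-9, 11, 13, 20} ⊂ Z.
K = |A + A| / |A| = 10/4 = 5/2

Enumerate A + A = {a + b : a, b ∈ A}. With |A| = 4, there are |A|^2 = 16 ordered sum pairs; collecting distinct values, A + A = {-18, 2, 4, 11, 22, 24, 26, 31, 33, 40}, so |A + A| = 10. Thus K = 10/4 = 5/2. For comparison, the minimum possible |A + A| over all 4-element sets is 2·4 − 1 = 7 (so min K = 7/4), attained only by arithmetic progressions.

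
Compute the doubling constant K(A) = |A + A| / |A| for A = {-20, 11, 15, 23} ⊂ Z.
K = |A + A| / |A| = 10/4 = 5/2

Enumerate A + A = {a + b : a, b ∈ A}. With |A| = 4, there are |A|^2 = 16 ordered sum pairs; collecting distinct values, A + A = {-40, -9, -5, 3, 22, 26, 30, 34, 38, 46}, so |A + A| = 10. Thus K = 10/4 = 5/2. For comparison, the minimum possible |A + A| over all 4-element sets is 2·4 − 1 = 7 (so min K = 7/4), attained only by arithmetic progressions.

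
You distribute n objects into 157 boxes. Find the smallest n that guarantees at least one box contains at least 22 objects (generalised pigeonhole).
n = (22 − 1)·157 + 1 = 3298

By the generalised pigeonhole principle, to guarantee some box contains ≥ r objects we need more than (r − 1) · k objects total. Threshold: n = (r − 1) · k + 1. With r = 22 and k = 157: n = 21 · 157 + 1 = 3297 + 1 = 3298. For n = 3297 = 21 · 157, we can put exactly 21 objects in every box, avoiding 22 in any single one — so 3298 is tight.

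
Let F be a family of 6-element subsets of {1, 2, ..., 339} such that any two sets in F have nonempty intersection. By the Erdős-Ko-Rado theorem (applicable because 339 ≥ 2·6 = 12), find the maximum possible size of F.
max |F| = C(338, 5) = 35685838552

The Erdős-Ko-Rado theorem states: for n ≥ 2k, an intersecting family of k-subsets of an n-element set has size at most C(n − 1, k − 1), with equality for 'star' families {A ⊆ [n] : |A| = k, i ∈ A} (fix an element i). For n = 339, k = 6: C(338, 5) = 35685838552.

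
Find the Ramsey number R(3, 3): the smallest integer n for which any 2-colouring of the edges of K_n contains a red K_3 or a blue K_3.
R(3, 3) = 6

Lower bound: the 5-cycle C_5 (with the remaining edges as the complement) gives a 2-colouring of K_5 with no monochromatic triangle, so R(3, 3) > 5.
Upper bound: in K_6, any vertex has 5 incident edges, so by pigeonhole ≥3 are the same colour (say red). If any pair of those red neighbours has a red edge between them, we get a red triangle; otherwise the three neighbours span a blue triangle. So every 2-colouring of K_6 has a monochromatic triangle.
Hence R(3, 3) = 6.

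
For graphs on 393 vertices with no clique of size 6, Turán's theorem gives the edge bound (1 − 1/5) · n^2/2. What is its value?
Turán density bound = (4/5) · 393^2/2 = 308898/5 ≈ 61779.6

Turán's theorem: ex(n, K_{r+1}) is achieved by the complete r-partite Turán graph T(n, r) with parts as balanced as possible, and is at most (1 − 1/r) · n^2/2. For r = 5, n = 393: the density bound is (4/5) · 154449/2 = 308898/5 ≈ 61779.6. The integer-valued extremum is e(T(393, 5)) = 61779, which is strictly less than the density bound 308898/5 since 5 ∤ 393 (the parts of T(393, 5) cannot all be equal).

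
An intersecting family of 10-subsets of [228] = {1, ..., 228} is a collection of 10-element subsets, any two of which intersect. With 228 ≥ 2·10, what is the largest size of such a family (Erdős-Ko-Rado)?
max |F| = C(227, 9) = 3755940526066300

The Erdős-Ko-Rado theorem states: for n ≥ 2k, an intersecting family of k-subsets of an n-element set has size at most C(n − 1, k − 1), with equality for 'star' families {A ⊆ [n] : |A| = k, i ∈ A} (fix an element i). For n = 228, k = 10: C(227, 9) = 3755940526066300.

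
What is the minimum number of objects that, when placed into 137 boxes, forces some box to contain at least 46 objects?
n = (46 − 1)·137 + 1 = 6166

By the generalised pigeonhole principle, to guarantee some box contains ≥ r objects we need more than (r − 1) · k objects total. Threshold: n = (r − 1) · k + 1. With r = 46 and k = 137: n = 45 · 137 + 1 = 6165 + 1 = 6166. For n = 6165 = 45 · 137, we can put exactly 45 objects in every box, avoiding 46 in any single one — so 6166 is tight.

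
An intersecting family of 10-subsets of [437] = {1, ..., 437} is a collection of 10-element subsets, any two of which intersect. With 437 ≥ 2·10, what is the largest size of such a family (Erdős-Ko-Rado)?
max |F| = C(436, 9) = 1443845996430431880

The Erdős-Ko-Rado theorem states: for n ≥ 2k, an intersecting family of k-subsets of an n-element set has size at most C(n − 1, k − 1), with equality for 'star' families {A ⊆ [n] : |A| = k, i ∈ A} (fix an element i). For n = 437, k = 10: C(436, 9) = 1443845996430431880.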